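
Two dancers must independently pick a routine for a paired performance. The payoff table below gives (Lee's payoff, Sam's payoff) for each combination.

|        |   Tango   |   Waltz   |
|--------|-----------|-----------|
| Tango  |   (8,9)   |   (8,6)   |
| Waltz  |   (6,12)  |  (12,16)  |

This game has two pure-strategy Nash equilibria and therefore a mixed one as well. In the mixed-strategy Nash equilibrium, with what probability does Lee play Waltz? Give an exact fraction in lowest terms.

3/7

Lee's mix p on Tango must make Sam indifferent between Tango and Waltz.
Sam's payoff from Tango: 9p + 12(1−p). From Waltz: 6p + 16(1−p).
Set equal: 3p = 4(1−p) → p = 4/7.
Probability on Waltz is 1 − 4/7 = 3/7.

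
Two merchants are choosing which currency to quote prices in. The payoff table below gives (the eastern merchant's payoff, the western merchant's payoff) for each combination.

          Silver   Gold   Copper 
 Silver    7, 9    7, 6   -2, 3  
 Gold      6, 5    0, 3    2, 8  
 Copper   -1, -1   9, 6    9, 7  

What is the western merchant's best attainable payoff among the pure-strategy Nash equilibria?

9

Both Silver is a pure NE (the eastern merchant: 7 ≥ 6; the western merchant: 9 ≥ 6). The western merchant gets 9.
Both Copper is a pure NE (the eastern merchant: 9 ≥ 2; the western merchant: 7 ≥ 6). The western merchant gets 7.
Every other cell has a profitable deviation for at least one player. Highest of {9, 7} is 9.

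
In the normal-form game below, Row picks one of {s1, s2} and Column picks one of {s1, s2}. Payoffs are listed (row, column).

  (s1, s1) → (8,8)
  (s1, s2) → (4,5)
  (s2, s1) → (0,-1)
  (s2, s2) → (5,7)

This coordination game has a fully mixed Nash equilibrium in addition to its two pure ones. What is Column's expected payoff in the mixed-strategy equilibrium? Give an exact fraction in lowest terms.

Row mixes with probability p on s1, chosen so Column is indifferent: 8p + (-1)(1−p) = 5p + 7(1−p) gives p = 8/11.
Column's expected payoff is 8·8/11 + (-1)·3/11 = 61/11.

61/11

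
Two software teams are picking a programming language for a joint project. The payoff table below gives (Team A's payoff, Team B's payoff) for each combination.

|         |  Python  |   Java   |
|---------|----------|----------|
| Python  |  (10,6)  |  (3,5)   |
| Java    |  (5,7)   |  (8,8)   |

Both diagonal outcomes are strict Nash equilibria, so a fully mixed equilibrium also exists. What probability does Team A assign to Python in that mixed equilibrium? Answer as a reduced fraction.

Team A's mix p on Python must make Team B indifferent between Python and Java.
Team B's payoff from Python: 6p + 7(1−p). From Java: 5p + 8(1−p).
Set equal: 1p = 1(1−p) → p = 1/2.

1/2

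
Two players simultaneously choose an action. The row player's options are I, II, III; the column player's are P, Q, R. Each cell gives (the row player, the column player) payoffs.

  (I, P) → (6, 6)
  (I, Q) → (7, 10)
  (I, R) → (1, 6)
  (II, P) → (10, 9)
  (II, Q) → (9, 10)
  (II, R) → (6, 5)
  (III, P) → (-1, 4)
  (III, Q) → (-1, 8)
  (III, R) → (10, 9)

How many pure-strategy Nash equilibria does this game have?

2

(II, Q): the row player gets 9 (best alternative 7); the column player gets 10 (best alternative 9). Neither deviates — NE.
(III, R): the row player gets 10 (best alternative 6); the column player gets 9 (best alternative 8). Neither deviates — NE.
(I, P) is not a NE: the row player would switch to II (10 > 6).
No other cell survives both best-response checks, so there are 2 pure NE.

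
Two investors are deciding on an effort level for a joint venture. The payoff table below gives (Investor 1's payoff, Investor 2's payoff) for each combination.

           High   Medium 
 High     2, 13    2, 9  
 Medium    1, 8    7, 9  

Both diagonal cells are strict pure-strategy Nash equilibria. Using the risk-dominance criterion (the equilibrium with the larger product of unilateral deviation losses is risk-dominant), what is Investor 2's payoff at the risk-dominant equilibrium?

At both High: Investor 1 loses 2 − 1 = 1 by deviating; Investor 2 loses 13 − 9 = 4. Product = 1·4 = 4.
At both Medium: Investor 1 loses 7 − 2 = 5 by deviating; Investor 2 loses 9 − 8 = 1. Product = 5·1 = 5.
5 > 4, so both Medium is risk-dominant. Investor 2's payoff there is 9.

9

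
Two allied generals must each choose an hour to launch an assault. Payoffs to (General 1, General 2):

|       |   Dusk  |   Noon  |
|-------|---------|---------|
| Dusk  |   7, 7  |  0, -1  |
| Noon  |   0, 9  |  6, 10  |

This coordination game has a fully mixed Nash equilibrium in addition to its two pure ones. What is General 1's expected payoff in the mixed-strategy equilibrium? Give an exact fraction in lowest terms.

42/13

General 2 mixes with probability q on Dusk, chosen so General 1 is indifferent: 7q + 0(1−q) = 0q + 6(1−q) gives q = 6/13.
General 1's expected payoff (from either row, since indifferent) is 7·6/13 + 0·7/13 = 42/13.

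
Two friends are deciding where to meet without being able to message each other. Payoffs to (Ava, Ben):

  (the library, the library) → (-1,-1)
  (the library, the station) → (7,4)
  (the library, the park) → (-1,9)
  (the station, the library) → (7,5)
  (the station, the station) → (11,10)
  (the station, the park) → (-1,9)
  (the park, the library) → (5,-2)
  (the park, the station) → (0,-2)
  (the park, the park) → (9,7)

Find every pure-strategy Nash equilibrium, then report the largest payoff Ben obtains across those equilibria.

Both the station is a pure NE (Ava: 11 ≥ 7; Ben: 10 ≥ 9). Ben gets 10.
Both the park is a pure NE (Ava: 9 ≥ -1; Ben: 7 ≥ -2). Ben gets 7.
Every other cell has a profitable deviation for at least one player. Highest of {10, 7} is 10.

10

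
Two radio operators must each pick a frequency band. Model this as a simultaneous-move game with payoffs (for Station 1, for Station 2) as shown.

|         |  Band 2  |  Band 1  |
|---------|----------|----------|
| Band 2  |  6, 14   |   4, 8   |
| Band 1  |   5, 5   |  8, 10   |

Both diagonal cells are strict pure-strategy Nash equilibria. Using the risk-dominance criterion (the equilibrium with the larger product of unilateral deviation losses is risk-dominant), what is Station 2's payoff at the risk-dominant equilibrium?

10

At both Band 2: Station 1 loses 6 − 5 = 1 by deviating; Station 2 loses 14 − 8 = 6. Product = 1·6 = 6.
At both Band 1: Station 1 loses 8 − 4 = 4 by deviating; Station 2 loses 10 − 5 = 5. Product = 4·5 = 20.
20 > 6, so both Band 1 is risk-dominant. Station 2's payoff there is 10.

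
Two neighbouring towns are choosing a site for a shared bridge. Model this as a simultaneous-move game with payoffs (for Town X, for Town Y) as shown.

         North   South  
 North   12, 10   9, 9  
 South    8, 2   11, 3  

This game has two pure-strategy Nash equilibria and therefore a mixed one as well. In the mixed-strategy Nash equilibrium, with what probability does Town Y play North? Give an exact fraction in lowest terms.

1/3

Town Y's mix q on North must make Town X indifferent between North and South.
Town X's payoff from North: 12q + 9(1−q). From South: 8q + 11(1−q).
Set equal: 4q = 2(1−q) → q = 2/6 = 1/3.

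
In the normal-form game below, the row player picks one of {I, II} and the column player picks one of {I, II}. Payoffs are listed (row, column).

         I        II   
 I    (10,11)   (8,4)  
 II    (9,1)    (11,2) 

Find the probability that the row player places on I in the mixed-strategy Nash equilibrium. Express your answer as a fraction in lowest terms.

1/8

The row player's mix p on I must make the column player indifferent between I and II.
The column player's payoff from I: 11p + 1(1−p). From II: 4p + 2(1−p).
Set equal: 7p = 1(1−p) → p = 1/8.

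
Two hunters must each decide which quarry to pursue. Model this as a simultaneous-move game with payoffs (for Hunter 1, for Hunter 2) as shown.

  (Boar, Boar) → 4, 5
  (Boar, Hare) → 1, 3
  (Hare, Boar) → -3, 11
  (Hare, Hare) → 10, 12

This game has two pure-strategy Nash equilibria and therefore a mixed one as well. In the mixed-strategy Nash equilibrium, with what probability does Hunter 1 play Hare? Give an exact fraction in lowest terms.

2/3

Hunter 1's mix p on Boar must make Hunter 2 indifferent between Boar and Hare.
Hunter 2's payoff from Boar: 5p + 11(1−p). From Hare: 3p + 12(1−p).
Set equal: 2p = 1(1−p) → p = 1/3.
Probability on Hare is 1 − 1/3 = 2/3.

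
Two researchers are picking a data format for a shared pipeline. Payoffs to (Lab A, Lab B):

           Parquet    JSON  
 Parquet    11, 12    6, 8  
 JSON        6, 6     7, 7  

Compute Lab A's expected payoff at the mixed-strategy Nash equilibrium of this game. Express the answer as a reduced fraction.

41/6

Lab B mixes with probability q on Parquet, chosen so Lab A is indifferent: 11q + 6(1−q) = 6q + 7(1−q) gives q = 1/6.
Lab A's expected payoff (from either row, since indifferent) is 11·1/6 + 6·5/6 = 41/6.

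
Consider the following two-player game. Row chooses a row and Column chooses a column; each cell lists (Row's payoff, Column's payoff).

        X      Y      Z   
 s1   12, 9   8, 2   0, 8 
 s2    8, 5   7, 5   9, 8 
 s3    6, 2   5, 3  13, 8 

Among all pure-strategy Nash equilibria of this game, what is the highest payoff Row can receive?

(s1, X) is a pure NE (Row: 12 ≥ 8; Column: 9 ≥ 8). Row gets 12.
(s3, Z) is a pure NE (Row: 13 ≥ 9; Column: 8 ≥ 3). Row gets 13.
Every other cell has a profitable deviation for at least one player. Highest of {12, 13} is 13.

13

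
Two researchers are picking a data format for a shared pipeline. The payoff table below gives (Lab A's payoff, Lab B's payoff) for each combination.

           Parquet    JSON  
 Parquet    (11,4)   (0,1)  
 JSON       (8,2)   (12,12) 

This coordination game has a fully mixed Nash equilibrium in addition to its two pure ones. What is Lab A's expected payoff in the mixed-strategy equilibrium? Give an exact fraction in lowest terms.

Lab B mixes with probability q on Parquet, chosen so Lab A is indifferent: 11q + 0(1−q) = 8q + 12(1−q) gives q = 4/5.
Lab A's expected payoff (from either row, since indifferent) is 11·4/5 + 0·1/5 = 44/5.

44/5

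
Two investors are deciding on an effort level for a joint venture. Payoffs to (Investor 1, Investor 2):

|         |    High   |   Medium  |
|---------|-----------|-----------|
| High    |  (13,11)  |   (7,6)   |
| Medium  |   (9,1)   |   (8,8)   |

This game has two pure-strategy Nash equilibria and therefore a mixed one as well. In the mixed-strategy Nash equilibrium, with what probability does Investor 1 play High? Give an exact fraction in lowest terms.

7/12

Investor 1's mix p on High must make Investor 2 indifferent between High and Medium.
Investor 2's payoff from High: 11p + 1(1−p). From Medium: 6p + 8(1−p).
Set equal: 5p = 7(1−p) → p = 7/12.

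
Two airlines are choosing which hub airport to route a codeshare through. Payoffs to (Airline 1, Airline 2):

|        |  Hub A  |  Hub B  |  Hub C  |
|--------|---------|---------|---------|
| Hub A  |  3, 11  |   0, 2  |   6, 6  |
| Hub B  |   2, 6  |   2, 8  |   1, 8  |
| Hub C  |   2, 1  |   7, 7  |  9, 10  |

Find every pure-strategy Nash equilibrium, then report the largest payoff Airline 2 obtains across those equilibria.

Both Hub A is a pure NE (Airline 1: 3 ≥ 2; Airline 2: 11 ≥ 6). Airline 2 gets 11.
Both Hub C is a pure NE (Airline 1: 9 ≥ 6; Airline 2: 10 ≥ 7). Airline 2 gets 10.
Every other cell has a profitable deviation for at least one player. Highest of {11, 10} is 11.

11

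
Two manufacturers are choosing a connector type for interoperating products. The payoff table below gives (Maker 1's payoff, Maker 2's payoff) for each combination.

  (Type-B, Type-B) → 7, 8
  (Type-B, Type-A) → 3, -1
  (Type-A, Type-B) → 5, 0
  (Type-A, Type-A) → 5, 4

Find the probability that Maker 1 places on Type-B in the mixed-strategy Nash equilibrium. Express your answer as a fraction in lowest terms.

Maker 1's mix p on Type-B must make Maker 2 indifferent between Type-B and Type-A.
Maker 2's payoff from Type-B: 8p + 0(1−p). From Type-A: (-1)p + 4(1−p).
Set equal: 9p = 4(1−p) → p = 4/13.

4/13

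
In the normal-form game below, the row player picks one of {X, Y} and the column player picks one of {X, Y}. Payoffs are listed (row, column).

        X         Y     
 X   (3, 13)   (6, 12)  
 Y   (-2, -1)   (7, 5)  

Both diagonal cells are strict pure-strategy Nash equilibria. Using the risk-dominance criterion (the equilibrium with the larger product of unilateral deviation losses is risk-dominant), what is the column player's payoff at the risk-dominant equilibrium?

5

At both X: the row player loses 3 − (-2) = 5 by deviating; the column player loses 13 − 12 = 1. Product = 5·1 = 5.
At both Y: the row player loses 7 − 6 = 1 by deviating; the column player loses 5 − (-1) = 6. Product = 1·6 = 6.
6 > 5, so both Y is risk-dominant. The column player's payoff there is 5.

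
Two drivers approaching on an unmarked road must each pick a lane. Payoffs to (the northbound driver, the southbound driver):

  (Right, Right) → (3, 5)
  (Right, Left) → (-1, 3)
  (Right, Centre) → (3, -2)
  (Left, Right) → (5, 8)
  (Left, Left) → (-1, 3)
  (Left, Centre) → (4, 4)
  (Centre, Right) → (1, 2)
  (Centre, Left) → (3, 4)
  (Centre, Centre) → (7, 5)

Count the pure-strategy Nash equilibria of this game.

2

(Left, Right): the northbound driver gets 5 (best alternative 3); the southbound driver gets 8 (best alternative 4). Neither deviates — NE.
Both Centre: the northbound driver gets 7 (best alternative 4); the southbound driver gets 5 (best alternative 4). Neither deviates — NE.
Both Right is not a NE: the northbound driver would switch to Left (5 > 3).
No other cell survives both best-response checks, so there are 2 pure NE.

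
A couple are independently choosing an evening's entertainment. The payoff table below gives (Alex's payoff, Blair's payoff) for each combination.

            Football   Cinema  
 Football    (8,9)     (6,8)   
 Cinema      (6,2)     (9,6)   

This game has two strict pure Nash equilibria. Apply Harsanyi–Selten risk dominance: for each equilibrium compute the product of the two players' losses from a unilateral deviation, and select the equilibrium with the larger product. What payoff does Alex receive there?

At both Football: Alex loses 8 − 6 = 2 by deviating; Blair loses 9 − 8 = 1. Product = 2·1 = 2.
At both Cinema: Alex loses 9 − 6 = 3 by deviating; Blair loses 6 − 2 = 4. Product = 3·4 = 12.
12 > 2, so both Cinema is risk-dominant. Alex's payoff there is 9.

9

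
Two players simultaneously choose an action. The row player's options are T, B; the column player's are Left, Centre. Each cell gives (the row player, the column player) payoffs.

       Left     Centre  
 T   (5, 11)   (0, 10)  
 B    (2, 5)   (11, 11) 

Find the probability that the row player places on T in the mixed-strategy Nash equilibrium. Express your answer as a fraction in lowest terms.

The row player's mix p on T must make the column player indifferent between Left and Centre.
The column player's payoff from Left: 11p + 5(1−p). From Centre: 10p + 11(1−p).
Set equal: 1p = 6(1−p) → p = 6/7.

6/7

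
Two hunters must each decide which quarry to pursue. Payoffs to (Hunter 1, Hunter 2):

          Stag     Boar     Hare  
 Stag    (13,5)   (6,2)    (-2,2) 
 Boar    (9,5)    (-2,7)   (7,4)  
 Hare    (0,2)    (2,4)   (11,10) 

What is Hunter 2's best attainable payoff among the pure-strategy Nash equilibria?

Both Stag is a pure NE (Hunter 1: 13 ≥ 9; Hunter 2: 5 ≥ 2). Hunter 2 gets 5.
Both Hare is a pure NE (Hunter 1: 11 ≥ 7; Hunter 2: 10 ≥ 4). Hunter 2 gets 10.
Every other cell has a profitable deviation for at least one player. Highest of {5, 10} is 10.

10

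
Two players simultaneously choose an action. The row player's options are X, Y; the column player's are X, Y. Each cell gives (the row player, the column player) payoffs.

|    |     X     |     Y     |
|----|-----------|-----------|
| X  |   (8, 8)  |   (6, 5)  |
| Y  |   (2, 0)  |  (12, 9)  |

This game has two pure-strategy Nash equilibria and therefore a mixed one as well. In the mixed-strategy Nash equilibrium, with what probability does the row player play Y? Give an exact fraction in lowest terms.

1/4

The row player's mix p on X must make the column player indifferent between X and Y.
The column player's payoff from X: 8p + 0(1−p). From Y: 5p + 9(1−p).
Set equal: 3p = 9(1−p) → p = 9/12 = 3/4.
Probability on Y is 1 − 3/4 = 1/4.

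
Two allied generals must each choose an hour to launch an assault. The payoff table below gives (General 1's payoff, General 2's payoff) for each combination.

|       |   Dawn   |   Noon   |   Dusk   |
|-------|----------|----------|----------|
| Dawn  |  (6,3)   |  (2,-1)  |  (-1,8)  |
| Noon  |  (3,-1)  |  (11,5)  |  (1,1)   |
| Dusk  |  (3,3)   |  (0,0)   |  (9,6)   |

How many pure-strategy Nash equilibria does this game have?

2

Both Noon: General 1 gets 11 (best alternative 2); General 2 gets 5 (best alternative 1). Neither deviates — NE.
Both Dusk: General 1 gets 9 (best alternative 1); General 2 gets 6 (best alternative 3). Neither deviates — NE.
Both Dawn is not a NE: General 2 would switch to Dusk (8 > 3).
No other cell survives both best-response checks, so there are 2 pure NE.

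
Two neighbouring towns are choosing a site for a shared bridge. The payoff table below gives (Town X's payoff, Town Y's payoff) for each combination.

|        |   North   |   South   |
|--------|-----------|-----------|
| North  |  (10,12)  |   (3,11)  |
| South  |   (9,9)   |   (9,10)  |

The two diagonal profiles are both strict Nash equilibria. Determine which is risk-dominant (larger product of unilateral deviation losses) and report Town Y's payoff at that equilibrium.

At both North: Town X loses 10 − 9 = 1 by deviating; Town Y loses 12 − 11 = 1. Product = 1·1 = 1.
At both South: Town X loses 9 − 3 = 6 by deviating; Town Y loses 10 − 9 = 1. Product = 6·1 = 6.
6 > 1, so both South is risk-dominant. Town Y's payoff there is 10.

10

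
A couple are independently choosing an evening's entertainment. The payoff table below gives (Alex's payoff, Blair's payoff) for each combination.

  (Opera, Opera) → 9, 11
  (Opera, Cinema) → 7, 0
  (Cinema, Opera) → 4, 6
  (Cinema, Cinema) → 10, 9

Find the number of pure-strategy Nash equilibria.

2

Both Opera: Alex gets 9 (best alternative 4); Blair gets 11 (best alternative 0). Neither deviates — NE.
Both Cinema: Alex gets 10 (best alternative 7); Blair gets 9 (best alternative 6). Neither deviates — NE.
(Cinema, Opera) is not a NE: Alex would switch to Opera (9 > 4).
No other cell survives both best-response checks, so there are 2 pure NE.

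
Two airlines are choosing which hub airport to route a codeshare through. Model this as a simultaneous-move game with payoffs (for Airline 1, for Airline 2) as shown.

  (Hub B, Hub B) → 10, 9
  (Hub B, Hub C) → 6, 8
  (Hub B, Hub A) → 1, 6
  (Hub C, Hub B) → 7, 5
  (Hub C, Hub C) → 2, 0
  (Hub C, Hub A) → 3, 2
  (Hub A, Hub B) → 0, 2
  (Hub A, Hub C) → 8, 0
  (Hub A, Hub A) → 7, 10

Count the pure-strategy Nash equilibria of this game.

2

Both Hub B: Airline 1 gets 10 (best alternative 7); Airline 2 gets 9 (best alternative 8). Neither deviates — NE.
Both Hub A: Airline 1 gets 7 (best alternative 3); Airline 2 gets 10 (best alternative 2). Neither deviates — NE.
Both Hub C is not a NE: Airline 1 would switch to Hub A (8 > 2).
No other cell survives both best-response checks, so there are 2 pure NE.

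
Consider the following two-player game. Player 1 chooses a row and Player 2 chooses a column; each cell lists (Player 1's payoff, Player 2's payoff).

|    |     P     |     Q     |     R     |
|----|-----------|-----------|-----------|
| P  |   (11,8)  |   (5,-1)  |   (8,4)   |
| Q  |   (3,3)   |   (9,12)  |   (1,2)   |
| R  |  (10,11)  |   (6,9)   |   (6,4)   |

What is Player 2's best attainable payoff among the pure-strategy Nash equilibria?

12

Both P is a pure NE (Player 1: 11 ≥ 10; Player 2: 8 ≥ 4). Player 2 gets 8.
Both Q is a pure NE (Player 1: 9 ≥ 6; Player 2: 12 ≥ 3). Player 2 gets 12.
Every other cell has a profitable deviation for at least one player. Highest of {8, 12} is 12.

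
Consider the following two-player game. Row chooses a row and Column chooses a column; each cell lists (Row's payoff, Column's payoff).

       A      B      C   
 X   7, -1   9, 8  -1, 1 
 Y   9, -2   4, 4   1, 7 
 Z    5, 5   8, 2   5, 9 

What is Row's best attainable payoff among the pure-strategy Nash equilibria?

(X, B) is a pure NE (Row: 9 ≥ 8; Column: 8 ≥ 1). Row gets 9.
(Z, C) is a pure NE (Row: 5 ≥ 1; Column: 9 ≥ 5). Row gets 5.
Every other cell has a profitable deviation for at least one player. Highest of {9, 5} is 9.

9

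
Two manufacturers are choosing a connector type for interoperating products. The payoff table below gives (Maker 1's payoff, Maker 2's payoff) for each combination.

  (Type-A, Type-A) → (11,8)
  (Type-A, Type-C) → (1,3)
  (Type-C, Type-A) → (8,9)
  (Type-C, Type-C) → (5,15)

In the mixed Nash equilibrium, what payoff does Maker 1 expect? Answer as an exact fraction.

Maker 2 mixes with probability q on Type-A, chosen so Maker 1 is indifferent: 11q + 1(1−q) = 8q + 5(1−q) gives q = 4/7.
Maker 1's expected payoff (from either row, since indifferent) is 11·4/7 + 1·3/7 = 47/7.

47/7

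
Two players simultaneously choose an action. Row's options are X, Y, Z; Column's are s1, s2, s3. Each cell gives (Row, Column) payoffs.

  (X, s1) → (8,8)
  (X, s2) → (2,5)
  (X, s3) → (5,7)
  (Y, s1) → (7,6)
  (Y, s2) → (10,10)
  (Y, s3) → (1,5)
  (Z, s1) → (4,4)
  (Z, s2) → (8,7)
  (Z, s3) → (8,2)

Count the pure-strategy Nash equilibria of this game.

(X, s1): Row gets 8 (best alternative 7); Column gets 8 (best alternative 7). Neither deviates — NE.
(Y, s2): Row gets 10 (best alternative 8); Column gets 10 (best alternative 6). Neither deviates — NE.
(Z, s3) is not a NE: Column would switch to s2 (7 > 2).
No other cell survives both best-response checks, so there are 2 pure NE.

2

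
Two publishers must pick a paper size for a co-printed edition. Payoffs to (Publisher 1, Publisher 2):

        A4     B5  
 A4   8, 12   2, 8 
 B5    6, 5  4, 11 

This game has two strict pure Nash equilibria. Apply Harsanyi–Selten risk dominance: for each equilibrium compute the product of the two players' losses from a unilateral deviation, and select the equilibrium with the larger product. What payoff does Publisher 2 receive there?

11

At both A4: Publisher 1 loses 8 − 6 = 2 by deviating; Publisher 2 loses 12 − 8 = 4. Product = 2·4 = 8.
At both B5: Publisher 1 loses 4 − 2 = 2 by deviating; Publisher 2 loses 11 − 5 = 6. Product = 2·6 = 12.
12 > 8, so both B5 is risk-dominant. Publisher 2's payoff there is 11.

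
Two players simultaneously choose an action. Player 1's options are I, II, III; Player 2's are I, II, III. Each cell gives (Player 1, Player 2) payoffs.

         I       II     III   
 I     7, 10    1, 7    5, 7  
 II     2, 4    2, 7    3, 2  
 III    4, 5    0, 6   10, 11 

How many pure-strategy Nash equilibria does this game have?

3

Both I: Player 1 gets 7 (best alternative 4); Player 2 gets 10 (best alternative 7). Neither deviates — NE.
Both II: Player 1 gets 2 (best alternative 1); Player 2 gets 7 (best alternative 4). Neither deviates — NE.
Both III: Player 1 gets 10 (best alternative 5); Player 2 gets 11 (best alternative 6). Neither deviates — NE.
(I, II) is not a NE: Player 1 would switch to II (2 > 1).
No other cell survives both best-response checks, so there are 3 pure NE.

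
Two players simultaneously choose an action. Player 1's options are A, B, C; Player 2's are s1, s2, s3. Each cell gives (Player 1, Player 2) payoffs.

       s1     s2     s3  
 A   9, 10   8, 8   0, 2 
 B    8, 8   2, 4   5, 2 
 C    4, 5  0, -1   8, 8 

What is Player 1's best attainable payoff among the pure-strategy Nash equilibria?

(A, s1) is a pure NE (Player 1: 9 ≥ 8; Player 2: 10 ≥ 8). Player 1 gets 9.
(C, s3) is a pure NE (Player 1: 8 ≥ 5; Player 2: 8 ≥ 5). Player 1 gets 8.
Every other cell has a profitable deviation for at least one player. Highest of {9, 8} is 9.

9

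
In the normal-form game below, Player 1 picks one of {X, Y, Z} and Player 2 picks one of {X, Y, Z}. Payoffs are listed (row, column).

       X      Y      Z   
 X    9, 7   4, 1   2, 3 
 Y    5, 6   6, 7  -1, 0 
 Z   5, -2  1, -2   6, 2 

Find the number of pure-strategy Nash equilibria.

Both X: Player 1 gets 9 (best alternative 5); Player 2 gets 7 (best alternative 3). Neither deviates — NE.
Both Y: Player 1 gets 6 (best alternative 4); Player 2 gets 7 (best alternative 6). Neither deviates — NE.
Both Z: Player 1 gets 6 (best alternative 2); Player 2 gets 2 (best alternative -2). Neither deviates — NE.
(Z, X) is not a NE: Player 1 would switch to X (9 > 5).
No other cell survives both best-response checks, so there are 3 pure NE.

3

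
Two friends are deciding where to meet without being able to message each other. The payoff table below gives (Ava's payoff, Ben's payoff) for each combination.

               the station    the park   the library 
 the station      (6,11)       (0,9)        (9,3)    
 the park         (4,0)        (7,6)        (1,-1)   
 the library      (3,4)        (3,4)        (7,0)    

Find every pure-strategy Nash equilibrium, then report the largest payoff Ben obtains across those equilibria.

11

Both the station is a pure NE (Ava: 6 ≥ 4; Ben: 11 ≥ 9). Ben gets 11.
Both the park is a pure NE (Ava: 7 ≥ 3; Ben: 6 ≥ 0). Ben gets 6.
Every other cell has a profitable deviation for at least one player. Highest of {11, 6} is 11.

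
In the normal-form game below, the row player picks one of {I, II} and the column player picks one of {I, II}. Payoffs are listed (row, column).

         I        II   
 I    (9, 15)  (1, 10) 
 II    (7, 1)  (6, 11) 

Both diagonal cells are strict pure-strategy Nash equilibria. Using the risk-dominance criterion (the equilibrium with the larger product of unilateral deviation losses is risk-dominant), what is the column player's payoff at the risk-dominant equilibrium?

At both I: the row player loses 9 − 7 = 2 by deviating; the column player loses 15 − 10 = 5. Product = 2·5 = 10.
At both II: the row player loses 6 − 1 = 5 by deviating; the column player loses 11 − 1 = 10. Product = 5·10 = 50.
50 > 10, so both II is risk-dominant. The column player's payoff there is 11.

11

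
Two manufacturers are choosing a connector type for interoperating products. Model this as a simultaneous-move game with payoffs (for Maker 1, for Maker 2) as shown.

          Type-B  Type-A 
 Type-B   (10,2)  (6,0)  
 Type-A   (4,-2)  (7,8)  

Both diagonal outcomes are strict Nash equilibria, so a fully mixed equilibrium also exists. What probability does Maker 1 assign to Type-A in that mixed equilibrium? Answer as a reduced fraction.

1/6

Maker 1's mix p on Type-B must make Maker 2 indifferent between Type-B and Type-A.
Maker 2's payoff from Type-B: 2p + (-2)(1−p). From Type-A: 0p + 8(1−p).
Set equal: 2p = 10(1−p) → p = 10/12 = 5/6.
Probability on Type-A is 1 − 5/6 = 1/6.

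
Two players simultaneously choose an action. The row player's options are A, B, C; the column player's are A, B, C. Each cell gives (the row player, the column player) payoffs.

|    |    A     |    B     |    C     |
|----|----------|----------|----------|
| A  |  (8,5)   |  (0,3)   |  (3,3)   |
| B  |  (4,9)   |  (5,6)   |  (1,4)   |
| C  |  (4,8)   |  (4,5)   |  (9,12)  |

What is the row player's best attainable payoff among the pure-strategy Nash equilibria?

9

Both A is a pure NE (the row player: 8 ≥ 4; the column player: 5 ≥ 3). The row player gets 8.
Both C is a pure NE (the row player: 9 ≥ 3; the column player: 12 ≥ 8). The row player gets 9.
Every other cell has a profitable deviation for at least one player. Highest of {8, 9} is 9.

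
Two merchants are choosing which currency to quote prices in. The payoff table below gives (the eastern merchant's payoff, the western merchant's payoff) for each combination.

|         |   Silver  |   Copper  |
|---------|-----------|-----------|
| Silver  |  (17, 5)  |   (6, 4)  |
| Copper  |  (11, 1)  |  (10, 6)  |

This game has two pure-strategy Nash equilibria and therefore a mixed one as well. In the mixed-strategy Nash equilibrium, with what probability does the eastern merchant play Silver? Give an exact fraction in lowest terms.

5/6

The eastern merchant's mix p on Silver must make the western merchant indifferent between Silver and Copper.
The western merchant's payoff from Silver: 5p + 1(1−p). From Copper: 4p + 6(1−p).
Set equal: 1p = 5(1−p) → p = 5/6.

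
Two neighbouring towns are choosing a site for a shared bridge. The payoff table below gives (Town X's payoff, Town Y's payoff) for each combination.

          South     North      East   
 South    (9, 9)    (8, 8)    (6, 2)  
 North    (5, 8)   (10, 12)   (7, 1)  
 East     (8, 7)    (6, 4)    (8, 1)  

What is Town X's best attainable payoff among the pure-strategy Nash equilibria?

10

Both South is a pure NE (Town X: 9 ≥ 8; Town Y: 9 ≥ 8). Town X gets 9.
Both North is a pure NE (Town X: 10 ≥ 8; Town Y: 12 ≥ 8). Town X gets 10.
Every other cell has a profitable deviation for at least one player. Highest of {9, 10} is 10.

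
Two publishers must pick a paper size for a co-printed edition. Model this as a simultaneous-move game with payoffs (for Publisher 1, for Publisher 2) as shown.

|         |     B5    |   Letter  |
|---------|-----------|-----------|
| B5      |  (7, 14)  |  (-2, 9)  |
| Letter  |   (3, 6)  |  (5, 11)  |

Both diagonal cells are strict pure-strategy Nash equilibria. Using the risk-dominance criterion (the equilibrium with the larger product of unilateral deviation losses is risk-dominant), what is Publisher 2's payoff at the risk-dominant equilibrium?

At both B5: Publisher 1 loses 7 − 3 = 4 by deviating; Publisher 2 loses 14 − 9 = 5. Product = 4·5 = 20.
At both Letter: Publisher 1 loses 5 − (-2) = 7 by deviating; Publisher 2 loses 11 − 6 = 5. Product = 7·5 = 35.
35 > 20, so both Letter is risk-dominant. Publisher 2's payoff there is 11.

11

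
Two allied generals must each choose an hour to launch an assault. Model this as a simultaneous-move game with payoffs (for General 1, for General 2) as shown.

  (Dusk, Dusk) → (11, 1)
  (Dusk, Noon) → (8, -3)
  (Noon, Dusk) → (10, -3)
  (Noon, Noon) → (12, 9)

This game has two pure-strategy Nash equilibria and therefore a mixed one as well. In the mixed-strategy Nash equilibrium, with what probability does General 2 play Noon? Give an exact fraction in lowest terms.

1/5

General 2's mix q on Dusk must make General 1 indifferent between Dusk and Noon.
General 1's payoff from Dusk: 11q + 8(1−q). From Noon: 10q + 12(1−q).
Set equal: 1q = 4(1−q) → q = 4/5.
Probability on Noon is 1 − 4/5 = 1/5.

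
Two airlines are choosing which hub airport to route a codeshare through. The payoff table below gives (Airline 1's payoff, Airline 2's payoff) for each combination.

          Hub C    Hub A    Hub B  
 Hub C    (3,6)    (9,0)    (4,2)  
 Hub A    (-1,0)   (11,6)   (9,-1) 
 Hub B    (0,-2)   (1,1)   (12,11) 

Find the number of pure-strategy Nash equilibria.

Both Hub C: Airline 1 gets 3 (best alternative 0); Airline 2 gets 6 (best alternative 2). Neither deviates — NE.
Both Hub A: Airline 1 gets 11 (best alternative 9); Airline 2 gets 6 (best alternative 0). Neither deviates — NE.
Both Hub B: Airline 1 gets 12 (best alternative 9); Airline 2 gets 11 (best alternative 1). Neither deviates — NE.
(Hub C, Hub B) is not a NE: Airline 1 would switch to Hub B (12 > 4).
No other cell survives both best-response checks, so there are 3 pure NE.

3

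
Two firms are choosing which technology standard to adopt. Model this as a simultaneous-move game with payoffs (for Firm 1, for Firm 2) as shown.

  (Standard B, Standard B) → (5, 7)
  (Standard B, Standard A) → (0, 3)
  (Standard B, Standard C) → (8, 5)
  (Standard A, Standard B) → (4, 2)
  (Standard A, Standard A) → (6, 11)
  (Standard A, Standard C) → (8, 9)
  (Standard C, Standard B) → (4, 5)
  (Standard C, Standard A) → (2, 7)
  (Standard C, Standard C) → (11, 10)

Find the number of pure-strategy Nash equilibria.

3

Both Standard B: Firm 1 gets 5 (best alternative 4); Firm 2 gets 7 (best alternative 5). Neither deviates — NE.
Both Standard A: Firm 1 gets 6 (best alternative 2); Firm 2 gets 11 (best alternative 9). Neither deviates — NE.
Both Standard C: Firm 1 gets 11 (best alternative 8); Firm 2 gets 10 (best alternative 7). Neither deviates — NE.
(Standard A, Standard B) is not a NE: Firm 1 would switch to Standard B (5 > 4).
No other cell survives both best-response checks, so there are 3 pure NE.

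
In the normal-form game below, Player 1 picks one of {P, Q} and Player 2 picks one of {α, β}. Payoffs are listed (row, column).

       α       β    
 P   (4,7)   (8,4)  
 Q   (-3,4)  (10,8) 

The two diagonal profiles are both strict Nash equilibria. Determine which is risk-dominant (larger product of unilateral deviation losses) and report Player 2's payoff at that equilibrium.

7

At (P, α): Player 1 loses 4 − (-3) = 7 by deviating; Player 2 loses 7 − 4 = 3. Product = 7·3 = 21.
At (Q, β): Player 1 loses 10 − 8 = 2 by deviating; Player 2 loses 8 − 4 = 4. Product = 2·4 = 8.
21 > 8, so (P, α) is risk-dominant. Player 2's payoff there is 7.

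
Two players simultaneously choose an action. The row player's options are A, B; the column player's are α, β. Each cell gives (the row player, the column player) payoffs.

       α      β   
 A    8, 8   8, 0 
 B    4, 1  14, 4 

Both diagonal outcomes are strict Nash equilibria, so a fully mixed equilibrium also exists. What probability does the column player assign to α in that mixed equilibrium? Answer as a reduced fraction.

3/5

The column player's mix q on α must make the row player indifferent between A and B.
The row player's payoff from A: 8q + 8(1−q). From B: 4q + 14(1−q).
Set equal: 4q = 6(1−q) → q = 6/10 = 3/5.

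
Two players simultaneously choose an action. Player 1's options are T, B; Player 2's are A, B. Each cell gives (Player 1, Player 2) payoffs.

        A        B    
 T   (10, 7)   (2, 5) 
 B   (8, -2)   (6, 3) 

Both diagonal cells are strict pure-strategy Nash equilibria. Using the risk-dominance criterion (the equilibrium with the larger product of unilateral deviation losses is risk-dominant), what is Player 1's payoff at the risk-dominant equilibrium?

At (T, A): Player 1 loses 10 − 8 = 2 by deviating; Player 2 loses 7 − 5 = 2. Product = 2·2 = 4.
At (B, B): Player 1 loses 6 − 2 = 4 by deviating; Player 2 loses 3 − (-2) = 5. Product = 4·5 = 20.
20 > 4, so (B, B) is risk-dominant. Player 1's payoff there is 6.

6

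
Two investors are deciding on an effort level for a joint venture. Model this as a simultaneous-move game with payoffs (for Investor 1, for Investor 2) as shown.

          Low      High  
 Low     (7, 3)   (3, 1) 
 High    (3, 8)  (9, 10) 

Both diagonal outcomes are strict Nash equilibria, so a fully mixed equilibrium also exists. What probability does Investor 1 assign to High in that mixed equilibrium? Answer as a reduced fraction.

Investor 1's mix p on Low must make Investor 2 indifferent between Low and High.
Investor 2's payoff from Low: 3p + 8(1−p). From High: 1p + 10(1−p).
Set equal: 2p = 2(1−p) → p = 2/4 = 1/2.
Probability on High is 1 − 1/2 = 1/2.

1/2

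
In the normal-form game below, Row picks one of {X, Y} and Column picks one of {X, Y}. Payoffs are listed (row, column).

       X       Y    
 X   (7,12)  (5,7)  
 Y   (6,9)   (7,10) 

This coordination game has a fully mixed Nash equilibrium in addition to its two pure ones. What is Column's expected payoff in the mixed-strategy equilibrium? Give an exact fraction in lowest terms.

19/2

Row mixes with probability p on X, chosen so Column is indifferent: 12p + 9(1−p) = 7p + 10(1−p) gives p = 1/6.
Column's expected payoff is 12·1/6 + 9·5/6 = 19/2.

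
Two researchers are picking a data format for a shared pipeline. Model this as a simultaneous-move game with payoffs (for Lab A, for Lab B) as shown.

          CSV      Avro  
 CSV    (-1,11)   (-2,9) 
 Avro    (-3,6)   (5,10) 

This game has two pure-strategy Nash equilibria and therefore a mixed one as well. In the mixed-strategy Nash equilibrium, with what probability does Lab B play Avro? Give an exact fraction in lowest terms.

2/9

Lab B's mix q on CSV must make Lab A indifferent between CSV and Avro.
Lab A's payoff from CSV: (-1)q + (-2)(1−q). From Avro: (-3)q + 5(1−q).
Set equal: 2q = 7(1−q) → q = 7/9.
Probability on Avro is 1 − 7/9 = 2/9.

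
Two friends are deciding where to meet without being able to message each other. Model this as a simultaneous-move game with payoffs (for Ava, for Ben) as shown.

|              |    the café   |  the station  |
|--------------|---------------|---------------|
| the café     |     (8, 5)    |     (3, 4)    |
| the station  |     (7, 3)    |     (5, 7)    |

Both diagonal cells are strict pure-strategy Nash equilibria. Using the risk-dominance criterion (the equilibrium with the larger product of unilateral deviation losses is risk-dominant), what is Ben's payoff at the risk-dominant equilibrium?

At both the café: Ava loses 8 − 7 = 1 by deviating; Ben loses 5 − 4 = 1. Product = 1·1 = 1.
At both the station: Ava loses 5 − 3 = 2 by deviating; Ben loses 7 − 3 = 4. Product = 2·4 = 8.
8 > 1, so both the station is risk-dominant. Ben's payoff there is 7.

7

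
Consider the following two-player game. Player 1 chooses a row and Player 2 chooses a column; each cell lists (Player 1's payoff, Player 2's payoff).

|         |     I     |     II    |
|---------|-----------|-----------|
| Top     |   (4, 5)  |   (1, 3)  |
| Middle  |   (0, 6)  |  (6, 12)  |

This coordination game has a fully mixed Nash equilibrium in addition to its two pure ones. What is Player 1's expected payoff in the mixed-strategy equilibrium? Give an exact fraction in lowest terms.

Player 2 mixes with probability q on I, chosen so Player 1 is indifferent: 4q + 1(1−q) = 0q + 6(1−q) gives q = 5/9.
Player 1's expected payoff (from either row, since indifferent) is 4·5/9 + 1·4/9 = 8/3.

8/3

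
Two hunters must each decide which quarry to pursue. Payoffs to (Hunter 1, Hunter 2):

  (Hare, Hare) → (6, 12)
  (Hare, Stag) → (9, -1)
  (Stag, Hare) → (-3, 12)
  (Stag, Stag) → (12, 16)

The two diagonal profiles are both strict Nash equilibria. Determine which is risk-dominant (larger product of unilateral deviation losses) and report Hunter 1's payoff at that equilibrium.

At both Hare: Hunter 1 loses 6 − (-3) = 9 by deviating; Hunter 2 loses 12 − (-1) = 13. Product = 9·13 = 117.
At both Stag: Hunter 1 loses 12 − 9 = 3 by deviating; Hunter 2 loses 16 − 12 = 4. Product = 3·4 = 12.
117 > 12, so both Hare is risk-dominant. Hunter 1's payoff there is 6.

6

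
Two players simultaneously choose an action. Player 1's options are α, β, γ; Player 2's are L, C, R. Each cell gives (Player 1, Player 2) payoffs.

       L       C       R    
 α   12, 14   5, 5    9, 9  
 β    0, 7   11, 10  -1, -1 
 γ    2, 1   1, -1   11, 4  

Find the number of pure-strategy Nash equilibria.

(α, L): Player 1 gets 12 (best alternative 2); Player 2 gets 14 (best alternative 9). Neither deviates — NE.
(β, C): Player 1 gets 11 (best alternative 5); Player 2 gets 10 (best alternative 7). Neither deviates — NE.
(γ, R): Player 1 gets 11 (best alternative 9); Player 2 gets 4 (best alternative 1). Neither deviates — NE.
(β, L) is not a NE: Player 1 would switch to α (12 > 0).
No other cell survives both best-response checks, so there are 3 pure NE.

3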